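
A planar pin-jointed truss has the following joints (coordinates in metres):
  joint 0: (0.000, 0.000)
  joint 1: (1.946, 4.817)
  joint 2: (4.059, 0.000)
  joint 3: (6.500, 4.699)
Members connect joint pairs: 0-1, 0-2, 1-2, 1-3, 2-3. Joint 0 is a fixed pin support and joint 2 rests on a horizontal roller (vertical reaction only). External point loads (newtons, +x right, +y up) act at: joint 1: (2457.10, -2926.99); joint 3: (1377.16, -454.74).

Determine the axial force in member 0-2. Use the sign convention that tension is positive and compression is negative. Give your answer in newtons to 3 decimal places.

2517.258

N=4 nodes, M=5 members, R=3 reactions → 2N=8, M+R=8
member 0 (0-1): L=5.1952, (cx,cy)=(0.3746,0.9272)
member 1 (0-2): L=4.0590, (cx,cy)=(1.0000,0.0000)
member 2 (1-2): L=5.2601, (cx,cy)=(0.4017,-0.9158)
member 3 (1-3): L=4.5555, (cx,cy)=(0.9997,-0.0259)
member 4 (2-3): L=5.2952, (cx,cy)=(0.4610,0.8874)
solve A·x = −loads:
  F[0-1] = +3515.9942 N (tension)
  F[0-2] = +2517.2585 N (tension)
  F[1-2] = -6801.1270 N (compression)
  F[1-3] = +1592.4911 N (tension)
  F[2-3] = -465.9527 N (compression)
  Rx@0 = -3834.2600 N
  Ry@0 = -3260.0187 N
  Ry@2 = +6641.7487 N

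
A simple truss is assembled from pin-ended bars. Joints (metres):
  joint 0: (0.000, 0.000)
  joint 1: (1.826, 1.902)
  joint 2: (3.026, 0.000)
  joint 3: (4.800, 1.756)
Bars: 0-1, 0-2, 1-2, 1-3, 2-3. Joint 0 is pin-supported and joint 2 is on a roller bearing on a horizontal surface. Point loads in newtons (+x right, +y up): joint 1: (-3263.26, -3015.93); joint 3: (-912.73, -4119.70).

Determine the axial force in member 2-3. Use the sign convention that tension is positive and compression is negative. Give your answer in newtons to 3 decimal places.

N=4 nodes, M=5 members, R=3 reactions → 2N=8, M+R=8
member 0 (0-1): L=2.6366, (cx,cy)=(0.6925,0.7214)
member 1 (0-2): L=3.0260, (cx,cy)=(1.0000,0.0000)
member 2 (1-2): L=2.2489, (cx,cy)=(0.5336,-0.8457)
member 3 (1-3): L=2.9776, (cx,cy)=(0.9988,-0.0490)
member 4 (2-3): L=2.4961, (cx,cy)=(0.7107,0.7035)
solve A·x = −loads:
  F[0-1] = -1887.5327 N (compression)
  F[0-2] = -2868.7837 N (compression)
  F[1-2] = -2135.7442 N (compression)
  F[1-3] = +3099.3966 N (tension)
  F[2-3] = -5640.0458 N (compression)
  Rx@0 = +4175.9900 N
  Ry@0 = +1361.6135 N
  Ry@2 = +5774.0165 N

-5640.046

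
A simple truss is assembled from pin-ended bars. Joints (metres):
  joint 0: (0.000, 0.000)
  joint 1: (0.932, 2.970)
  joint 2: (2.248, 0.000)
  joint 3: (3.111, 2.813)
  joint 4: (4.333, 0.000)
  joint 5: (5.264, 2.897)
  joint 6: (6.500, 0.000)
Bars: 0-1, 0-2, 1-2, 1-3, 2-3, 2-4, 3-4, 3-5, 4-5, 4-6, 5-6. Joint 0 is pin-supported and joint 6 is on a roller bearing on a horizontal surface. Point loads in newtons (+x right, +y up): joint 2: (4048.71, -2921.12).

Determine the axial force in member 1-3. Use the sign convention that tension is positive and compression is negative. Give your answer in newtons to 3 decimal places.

N=7 nodes, M=11 members, R=3 reactions → 2N=14, M+R=14
member 0 (0-1): L=3.1128, (cx,cy)=(0.2994,0.9541)
member 1 (0-2): L=2.2480, (cx,cy)=(1.0000,0.0000)
member 2 (1-2): L=3.2485, (cx,cy)=(0.4051,-0.9143)
member 3 (1-3): L=2.1846, (cx,cy)=(0.9974,-0.0719)
member 4 (2-3): L=2.9424, (cx,cy)=(0.2933,0.9560)
member 5 (2-4): L=2.0850, (cx,cy)=(1.0000,0.0000)
member 6 (3-4): L=3.0670, (cx,cy)=(0.3984,-0.9172)
member 7 (3-5): L=2.1546, (cx,cy)=(0.9992,0.0390)
member 8 (4-5): L=3.0429, (cx,cy)=(0.3060,0.9520)
member 9 (4-6): L=2.1670, (cx,cy)=(1.0000,0.0000)
member 10 (5-6): L=3.1497, (cx,cy)=(0.3924,-0.9198)
solve A·x = −loads:
  F[0-1] = -2002.7377 N (compression)
  F[0-2] = +4648.3475 N (tension)
  F[1-2] = +2207.7872 N (tension)
  F[1-3] = -1497.9072 N (compression)
  F[2-3] = +944.1327 N (tension)
  F[2-4] = +1217.1222 N (tension)
  F[3-4] = -1134.0190 N (compression)
  F[3-5] = -765.8660 N (compression)
  F[4-5] = +1092.5063 N (tension)
  F[4-6] = +431.0249 N (tension)
  F[5-6] = -1098.3642 N (compression)
  Rx@0 = -4048.7100 N
  Ry@0 = +1910.8619 N
  Ry@6 = +1010.2581 N

-1497.907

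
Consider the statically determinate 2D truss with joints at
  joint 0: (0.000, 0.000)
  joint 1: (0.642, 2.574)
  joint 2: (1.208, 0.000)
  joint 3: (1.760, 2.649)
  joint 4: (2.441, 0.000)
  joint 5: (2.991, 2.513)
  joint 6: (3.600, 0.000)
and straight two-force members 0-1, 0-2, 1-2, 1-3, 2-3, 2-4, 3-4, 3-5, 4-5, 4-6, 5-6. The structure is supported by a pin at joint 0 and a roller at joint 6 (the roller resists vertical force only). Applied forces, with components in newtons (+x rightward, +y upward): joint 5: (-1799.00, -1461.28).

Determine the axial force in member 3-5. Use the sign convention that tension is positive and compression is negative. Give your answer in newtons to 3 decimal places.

-1434.145

N=7 nodes, M=11 members, R=3 reactions → 2N=14, M+R=14
member 0 (0-1): L=2.6529, (cx,cy)=(0.2420,0.9703)
member 1 (0-2): L=1.2080, (cx,cy)=(1.0000,0.0000)
member 2 (1-2): L=2.6355, (cx,cy)=(0.2148,-0.9767)
member 3 (1-3): L=1.1205, (cx,cy)=(0.9978,0.0669)
member 4 (2-3): L=2.7059, (cx,cy)=(0.2040,0.9790)
member 5 (2-4): L=1.2330, (cx,cy)=(1.0000,0.0000)
member 6 (3-4): L=2.7351, (cx,cy)=(0.2490,-0.9685)
member 7 (3-5): L=1.2385, (cx,cy)=(0.9940,-0.1098)
member 8 (4-5): L=2.5725, (cx,cy)=(0.2138,0.9769)
member 9 (4-6): L=1.1590, (cx,cy)=(1.0000,0.0000)
member 10 (5-6): L=2.5857, (cx,cy)=(0.2355,-0.9719)
solve A·x = −loads:
  F[0-1] = -1549.0466 N (compression)
  F[0-2] = -1424.1254 N (compression)
  F[1-2] = +1491.1642 N (tension)
  F[1-3] = -696.6800 N (compression)
  F[2-3] = -1487.6541 N (compression)
  F[2-4] = -800.4031 N (compression)
  F[3-4] = +1714.4792 N (tension)
  F[3-5] = -1434.1448 N (compression)
  F[4-5] = -1699.7909 N (compression)
  F[4-6] = -10.1109 N (compression)
  F[5-6] = +42.9295 N (tension)
  Rx@0 = +1799.0000 N
  Ry@0 = +1503.0018 N
  Ry@6 = -41.7218 N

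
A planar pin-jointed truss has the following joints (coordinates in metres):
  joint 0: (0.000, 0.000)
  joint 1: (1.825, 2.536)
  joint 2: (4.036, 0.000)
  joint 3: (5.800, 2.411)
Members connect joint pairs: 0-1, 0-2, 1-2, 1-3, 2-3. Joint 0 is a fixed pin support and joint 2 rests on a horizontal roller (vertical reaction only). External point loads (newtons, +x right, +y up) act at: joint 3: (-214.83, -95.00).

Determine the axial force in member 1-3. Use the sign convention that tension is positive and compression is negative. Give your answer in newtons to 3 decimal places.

N=4 nodes, M=5 members, R=3 reactions → 2N=8, M+R=8
member 0 (0-1): L=3.1244, (cx,cy)=(0.5841,0.8117)
member 1 (0-2): L=4.0360, (cx,cy)=(1.0000,0.0000)
member 2 (1-2): L=3.3645, (cx,cy)=(0.6572,-0.7538)
member 3 (1-3): L=3.9770, (cx,cy)=(0.9995,-0.0314)
member 4 (2-3): L=2.9874, (cx,cy)=(0.5905,0.8071)
solve A·x = −loads:
  F[0-1] = -106.9549 N (compression)
  F[0-2] = -152.3565 N (compression)
  F[1-2] = +121.1000 N (tension)
  F[1-3] = -142.1254 N (compression)
  F[2-3] = -123.2472 N (compression)
  Rx@0 = +214.8300 N
  Ry@0 = +86.8125 N
  Ry@2 = +8.1875 N

-142.125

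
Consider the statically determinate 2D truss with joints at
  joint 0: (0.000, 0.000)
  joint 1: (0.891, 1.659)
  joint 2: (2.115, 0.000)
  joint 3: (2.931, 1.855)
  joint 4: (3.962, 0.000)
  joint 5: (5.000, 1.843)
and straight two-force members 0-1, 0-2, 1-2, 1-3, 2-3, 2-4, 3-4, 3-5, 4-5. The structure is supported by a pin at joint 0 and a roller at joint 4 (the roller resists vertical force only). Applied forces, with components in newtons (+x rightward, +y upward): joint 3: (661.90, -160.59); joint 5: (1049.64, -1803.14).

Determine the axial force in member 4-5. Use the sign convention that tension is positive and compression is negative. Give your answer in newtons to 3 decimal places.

N=6 nodes, M=9 members, R=3 reactions → 2N=12, M+R=12
member 0 (0-1): L=1.8831, (cx,cy)=(0.4731,0.8810)
member 1 (0-2): L=2.1150, (cx,cy)=(1.0000,0.0000)
member 2 (1-2): L=2.0617, (cx,cy)=(0.5937,-0.8047)
member 3 (1-3): L=2.0494, (cx,cy)=(0.9954,0.0956)
member 4 (2-3): L=2.0265, (cx,cy)=(0.4027,0.9154)
member 5 (2-4): L=1.8470, (cx,cy)=(1.0000,0.0000)
member 6 (3-4): L=2.1223, (cx,cy)=(0.4858,-0.8741)
member 7 (3-5): L=2.0690, (cx,cy)=(1.0000,-0.0058)
member 8 (4-5): L=2.1152, (cx,cy)=(0.4907,0.8713)
solve A·x = −loads:
  F[0-1] = +1394.7773 N (tension)
  F[0-2] = +1051.6018 N (tension)
  F[1-2] = -1352.3567 N (compression)
  F[1-3] = +1469.5622 N (tension)
  F[2-3] = +1188.8634 N (tension)
  F[2-4] = -229.9889 N (compression)
  F[3-4] = -1603.1959 N (compression)
  F[3-5] = +2058.5008 N (tension)
  F[4-5] = -2055.7558 N (compression)
  Rx@0 = -1711.5400 N
  Ry@0 = -1228.7739 N
  Ry@4 = +3192.5039 N

-2055.756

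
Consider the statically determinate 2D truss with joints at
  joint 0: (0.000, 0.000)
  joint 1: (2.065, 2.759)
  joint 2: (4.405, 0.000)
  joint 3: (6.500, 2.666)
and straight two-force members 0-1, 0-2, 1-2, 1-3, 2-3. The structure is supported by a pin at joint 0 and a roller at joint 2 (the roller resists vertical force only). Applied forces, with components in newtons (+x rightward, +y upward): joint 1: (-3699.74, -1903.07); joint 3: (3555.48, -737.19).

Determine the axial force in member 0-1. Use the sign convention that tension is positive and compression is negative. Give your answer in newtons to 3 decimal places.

N=4 nodes, M=5 members, R=3 reactions → 2N=8, M+R=8
member 0 (0-1): L=3.4462, (cx,cy)=(0.5992,0.8006)
member 1 (0-2): L=4.4050, (cx,cy)=(1.0000,0.0000)
member 2 (1-2): L=3.6177, (cx,cy)=(0.6468,-0.7626)
member 3 (1-3): L=4.4360, (cx,cy)=(0.9998,-0.0210)
member 4 (2-3): L=3.3907, (cx,cy)=(0.6179,0.7863)
solve A·x = −loads:
  F[0-1] = -1031.4291 N (compression)
  F[0-2] = +473.7830 N (tension)
  F[1-2] = -1524.4591 N (compression)
  F[1-3] = +4068.6442 N (tension)
  F[2-3] = -829.0853 N (compression)
  Rx@0 = +144.2600 N
  Ry@0 = +825.7534 N
  Ry@2 = +1814.5066 N

-1031.429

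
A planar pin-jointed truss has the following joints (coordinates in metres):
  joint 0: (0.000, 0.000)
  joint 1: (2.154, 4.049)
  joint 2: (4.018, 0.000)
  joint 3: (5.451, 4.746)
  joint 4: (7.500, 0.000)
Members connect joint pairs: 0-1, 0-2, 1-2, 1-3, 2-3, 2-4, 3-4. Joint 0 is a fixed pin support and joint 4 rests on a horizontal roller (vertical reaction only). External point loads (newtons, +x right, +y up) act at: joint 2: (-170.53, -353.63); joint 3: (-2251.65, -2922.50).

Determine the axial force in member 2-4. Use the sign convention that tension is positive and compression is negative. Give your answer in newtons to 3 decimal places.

383.672

N=5 nodes, M=7 members, R=3 reactions → 2N=10, M+R=10
member 0 (0-1): L=4.5863, (cx,cy)=(0.4697,0.8828)
member 1 (0-2): L=4.0180, (cx,cy)=(1.0000,0.0000)
member 2 (1-2): L=4.4575, (cx,cy)=(0.4182,-0.9084)
member 3 (1-3): L=3.3699, (cx,cy)=(0.9784,0.2068)
member 4 (2-3): L=4.9576, (cx,cy)=(0.2890,0.9573)
member 5 (2-4): L=3.4820, (cx,cy)=(1.0000,0.0000)
member 6 (3-4): L=5.1694, (cx,cy)=(0.3964,-0.9181)
solve A·x = −loads:
  F[0-1] = -2704.2610 N (compression)
  F[0-2] = -1152.0968 N (compression)
  F[1-2] = +2125.8145 N (tension)
  F[1-3] = -2206.7661 N (compression)
  F[2-3] = -1647.7224 N (compression)
  F[2-4] = +383.6717 N (tension)
  F[3-4] = -967.9652 N (compression)
  Rx@0 = +2422.1800 N
  Ry@0 = +2387.4497 N
  Ry@4 = +888.6803 N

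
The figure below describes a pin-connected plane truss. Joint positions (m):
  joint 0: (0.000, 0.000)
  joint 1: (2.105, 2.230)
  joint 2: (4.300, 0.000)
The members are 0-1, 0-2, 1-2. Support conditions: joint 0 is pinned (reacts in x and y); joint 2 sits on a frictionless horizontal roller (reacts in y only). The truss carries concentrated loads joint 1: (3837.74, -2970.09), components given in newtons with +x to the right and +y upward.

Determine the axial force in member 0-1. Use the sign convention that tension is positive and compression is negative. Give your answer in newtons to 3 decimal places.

N=3 nodes, M=3 members, R=3 reactions → 2N=6, M+R=6
member 0 (0-1): L=3.0666, (cx,cy)=(0.6864,0.7272)
member 1 (0-2): L=4.3000, (cx,cy)=(1.0000,0.0000)
member 2 (1-2): L=3.1290, (cx,cy)=(0.7015,-0.7127)
solve A·x = −loads:
  F[0-1] = +652.0165 N (tension)
  F[0-2] = +3390.1750 N (tension)
  F[1-2] = -4832.8071 N (compression)
  Rx@0 = -3837.7400 N
  Ry@0 = -474.1425 N
  Ry@2 = +3444.2325 N

652.016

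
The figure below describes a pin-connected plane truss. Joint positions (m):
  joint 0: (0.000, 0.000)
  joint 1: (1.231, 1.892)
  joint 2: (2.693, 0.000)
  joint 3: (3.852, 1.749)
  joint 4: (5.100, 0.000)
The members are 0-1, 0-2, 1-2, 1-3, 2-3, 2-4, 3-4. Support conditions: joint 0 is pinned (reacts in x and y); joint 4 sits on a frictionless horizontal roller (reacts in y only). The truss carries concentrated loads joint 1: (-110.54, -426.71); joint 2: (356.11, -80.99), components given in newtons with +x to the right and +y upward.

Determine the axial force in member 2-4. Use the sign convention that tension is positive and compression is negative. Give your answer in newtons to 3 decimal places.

74.747

N=5 nodes, M=7 members, R=3 reactions → 2N=10, M+R=10
member 0 (0-1): L=2.2572, (cx,cy)=(0.5454,0.8382)
member 1 (0-2): L=2.6930, (cx,cy)=(1.0000,0.0000)
member 2 (1-2): L=2.3910, (cx,cy)=(0.6114,-0.7913)
member 3 (1-3): L=2.6249, (cx,cy)=(0.9985,-0.0545)
member 4 (2-3): L=2.0982, (cx,cy)=(0.5524,0.8336)
member 5 (2-4): L=2.4070, (cx,cy)=(1.0000,0.0000)
member 6 (3-4): L=2.1486, (cx,cy)=(0.5808,-0.8140)
solve A·x = −loads:
  F[0-1] = -480.7276 N (compression)
  F[0-2] = +507.7406 N (tension)
  F[1-2] = -20.4386 N (compression)
  F[1-3] = -139.3404 N (compression)
  F[2-3] = +116.5599 N (tension)
  F[2-4] = +74.7471 N (tension)
  F[3-4] = -128.6876 N (compression)
  Rx@0 = -245.5700 N
  Ry@0 = +402.9462 N
  Ry@4 = +104.7538 N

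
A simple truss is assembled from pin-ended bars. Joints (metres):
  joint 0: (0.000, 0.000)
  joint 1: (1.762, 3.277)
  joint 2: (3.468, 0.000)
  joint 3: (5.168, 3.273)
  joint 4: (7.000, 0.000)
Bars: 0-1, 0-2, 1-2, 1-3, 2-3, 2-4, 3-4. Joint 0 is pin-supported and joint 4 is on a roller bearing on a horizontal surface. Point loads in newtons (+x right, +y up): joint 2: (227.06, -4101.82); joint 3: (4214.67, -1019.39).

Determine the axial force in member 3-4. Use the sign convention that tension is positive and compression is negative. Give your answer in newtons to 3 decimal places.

-5449.675

N=5 nodes, M=7 members, R=3 reactions → 2N=10, M+R=10
member 0 (0-1): L=3.7207, (cx,cy)=(0.4736,0.8808)
member 1 (0-2): L=3.4680, (cx,cy)=(1.0000,0.0000)
member 2 (1-2): L=3.6945, (cx,cy)=(0.4618,-0.8870)
member 3 (1-3): L=3.4060, (cx,cy)=(1.0000,-0.0012)
member 4 (2-3): L=3.6882, (cx,cy)=(0.4609,0.8874)
member 5 (2-4): L=3.5320, (cx,cy)=(1.0000,0.0000)
member 6 (3-4): L=3.7508, (cx,cy)=(0.4884,-0.8726)
solve A·x = −loads:
  F[0-1] = -415.3147 N (compression)
  F[0-2] = +4638.4109 N (tension)
  F[1-2] = +412.9041 N (tension)
  F[1-3] = -387.3480 N (compression)
  F[2-3] = +4209.4097 N (tension)
  F[2-4] = +2661.7562 N (tension)
  F[3-4] = -5449.6750 N (compression)
  Rx@0 = -4441.7300 N
  Ry@0 = +365.7908 N
  Ry@4 = +4755.4192 N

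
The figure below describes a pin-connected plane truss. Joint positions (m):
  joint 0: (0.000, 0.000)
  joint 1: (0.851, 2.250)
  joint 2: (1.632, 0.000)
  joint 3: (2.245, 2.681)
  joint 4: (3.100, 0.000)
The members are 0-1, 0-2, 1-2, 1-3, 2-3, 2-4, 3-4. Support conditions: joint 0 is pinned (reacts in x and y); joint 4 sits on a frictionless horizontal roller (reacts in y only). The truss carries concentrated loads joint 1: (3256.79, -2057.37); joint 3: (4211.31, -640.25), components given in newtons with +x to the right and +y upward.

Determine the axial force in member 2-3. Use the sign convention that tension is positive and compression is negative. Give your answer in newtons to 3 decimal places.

6386.419

N=5 nodes, M=7 members, R=3 reactions → 2N=10, M+R=10
member 0 (0-1): L=2.4056, (cx,cy)=(0.3538,0.9353)
member 1 (0-2): L=1.6320, (cx,cy)=(1.0000,0.0000)
member 2 (1-2): L=2.3817, (cx,cy)=(0.3279,-0.9447)
member 3 (1-3): L=1.4591, (cx,cy)=(0.9554,0.2954)
member 4 (2-3): L=2.7502, (cx,cy)=(0.2229,0.9748)
member 5 (2-4): L=1.4680, (cx,cy)=(1.0000,0.0000)
member 6 (3-4): L=2.8140, (cx,cy)=(0.3038,-0.9527)
solve A·x = −loads:
  F[0-1] = +4636.5539 N (tension)
  F[0-2] = +5827.8526 N (tension)
  F[1-2] = -6590.1484 N (compression)
  F[1-3] = +569.9166 N (tension)
  F[2-3] = +6386.4190 N (tension)
  F[2-4] = +2243.3303 N (tension)
  F[3-4] = -7383.4003 N (compression)
  Rx@0 = -7468.1000 N
  Ry@0 = -4336.7293 N
  Ry@4 = +7034.3493 N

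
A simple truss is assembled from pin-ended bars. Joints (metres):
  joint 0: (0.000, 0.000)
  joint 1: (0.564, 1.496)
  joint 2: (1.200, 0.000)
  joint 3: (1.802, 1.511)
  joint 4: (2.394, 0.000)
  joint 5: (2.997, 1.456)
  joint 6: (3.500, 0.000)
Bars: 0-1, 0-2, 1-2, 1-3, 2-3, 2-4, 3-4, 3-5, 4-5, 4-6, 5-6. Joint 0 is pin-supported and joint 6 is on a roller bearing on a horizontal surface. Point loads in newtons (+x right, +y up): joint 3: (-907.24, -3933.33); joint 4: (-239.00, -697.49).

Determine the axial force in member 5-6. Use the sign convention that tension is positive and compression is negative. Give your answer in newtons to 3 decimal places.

N=7 nodes, M=11 members, R=3 reactions → 2N=14, M+R=14
member 0 (0-1): L=1.5988, (cx,cy)=(0.3528,0.9357)
member 1 (0-2): L=1.2000, (cx,cy)=(1.0000,0.0000)
member 2 (1-2): L=1.6256, (cx,cy)=(0.3912,-0.9203)
member 3 (1-3): L=1.2381, (cx,cy)=(0.9999,0.0121)
member 4 (2-3): L=1.6265, (cx,cy)=(0.3701,0.9290)
member 5 (2-4): L=1.1940, (cx,cy)=(1.0000,0.0000)
member 6 (3-4): L=1.6228, (cx,cy)=(0.3648,-0.9311)
member 7 (3-5): L=1.1963, (cx,cy)=(0.9989,-0.0460)
member 8 (4-5): L=1.5759, (cx,cy)=(0.3826,0.9239)
member 9 (4-6): L=1.1060, (cx,cy)=(1.0000,0.0000)
member 10 (5-6): L=1.5404, (cx,cy)=(0.3265,-0.9452)
solve A·x = −loads:
  F[0-1] = -2693.4628 N (compression)
  F[0-2] = -196.0726 N (compression)
  F[1-2] = +2712.1257 N (tension)
  F[1-3] = -2011.4203 N (compression)
  F[2-3] = -2686.7323 N (compression)
  F[2-4] = +1859.4415 N (tension)
  F[3-4] = -1439.8436 N (compression)
  F[3-5] = -1574.8601 N (compression)
  F[4-5] = +2205.9849 N (tension)
  F[4-6] = +729.1143 N (tension)
  F[5-6] = -2232.9113 N (compression)
  Rx@0 = +1146.2400 N
  Ry@0 = +2520.3023 N
  Ry@6 = +2110.5177 N

-2232.911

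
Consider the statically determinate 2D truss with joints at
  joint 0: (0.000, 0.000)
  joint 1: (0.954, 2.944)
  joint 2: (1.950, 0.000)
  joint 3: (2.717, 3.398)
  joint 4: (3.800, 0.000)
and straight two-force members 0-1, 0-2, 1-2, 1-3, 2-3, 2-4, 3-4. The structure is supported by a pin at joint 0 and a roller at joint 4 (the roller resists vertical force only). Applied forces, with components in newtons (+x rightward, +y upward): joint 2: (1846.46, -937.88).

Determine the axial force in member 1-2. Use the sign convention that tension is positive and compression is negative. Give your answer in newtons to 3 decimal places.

406.393

N=5 nodes, M=7 members, R=3 reactions → 2N=10, M+R=10
member 0 (0-1): L=3.0947, (cx,cy)=(0.3083,0.9513)
member 1 (0-2): L=1.9500, (cx,cy)=(1.0000,0.0000)
member 2 (1-2): L=3.1079, (cx,cy)=(0.3205,-0.9473)
member 3 (1-3): L=1.8205, (cx,cy)=(0.9684,0.2494)
member 4 (2-3): L=3.4835, (cx,cy)=(0.2202,0.9755)
member 5 (2-4): L=1.8500, (cx,cy)=(1.0000,0.0000)
member 6 (3-4): L=3.5664, (cx,cy)=(0.3037,-0.9528)
solve A·x = −loads:
  F[0-1] = -479.9744 N (compression)
  F[0-2] = +1994.4206 N (tension)
  F[1-2] = +406.3931 N (tension)
  F[1-3] = -287.2743 N (compression)
  F[2-3] = +566.8315 N (tension)
  F[2-4] = +153.3922 N (tension)
  F[3-4] = -505.1338 N (compression)
  Rx@0 = -1846.4600 N
  Ry@0 = +456.5995 N
  Ry@4 = +481.2805 N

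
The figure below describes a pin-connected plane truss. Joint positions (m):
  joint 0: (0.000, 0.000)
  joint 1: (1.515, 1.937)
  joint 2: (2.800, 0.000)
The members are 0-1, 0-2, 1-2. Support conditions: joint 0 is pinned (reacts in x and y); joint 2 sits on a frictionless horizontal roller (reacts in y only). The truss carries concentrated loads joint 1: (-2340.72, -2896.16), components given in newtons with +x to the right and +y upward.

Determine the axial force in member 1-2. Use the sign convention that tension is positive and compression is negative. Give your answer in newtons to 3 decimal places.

62.699

N=3 nodes, M=3 members, R=3 reactions → 2N=6, M+R=6
member 0 (0-1): L=2.4591, (cx,cy)=(0.6161,0.7877)
member 1 (0-2): L=2.8000, (cx,cy)=(1.0000,0.0000)
member 2 (1-2): L=2.3245, (cx,cy)=(0.5528,-0.8333)
solve A·x = −loads:
  F[0-1] = -3743.1290 N (compression)
  F[0-2] = -34.6607 N (compression)
  F[1-2] = +62.6988 N (tension)
  Rx@0 = +2340.7200 N
  Ry@0 = +2948.4072 N
  Ry@2 = -52.2472 N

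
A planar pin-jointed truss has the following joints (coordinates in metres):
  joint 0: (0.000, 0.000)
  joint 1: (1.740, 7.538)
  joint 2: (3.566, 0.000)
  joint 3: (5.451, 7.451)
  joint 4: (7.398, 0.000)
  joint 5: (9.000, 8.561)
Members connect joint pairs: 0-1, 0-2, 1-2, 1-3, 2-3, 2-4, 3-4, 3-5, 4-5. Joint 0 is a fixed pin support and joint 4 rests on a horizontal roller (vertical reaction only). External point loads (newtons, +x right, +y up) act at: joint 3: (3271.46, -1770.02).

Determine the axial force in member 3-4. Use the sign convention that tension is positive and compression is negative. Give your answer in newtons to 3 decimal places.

N=6 nodes, M=9 members, R=3 reactions → 2N=12, M+R=12
member 0 (0-1): L=7.7362, (cx,cy)=(0.2249,0.9744)
member 1 (0-2): L=3.5660, (cx,cy)=(1.0000,0.0000)
member 2 (1-2): L=7.7560, (cx,cy)=(0.2354,-0.9719)
member 3 (1-3): L=3.7120, (cx,cy)=(0.9997,-0.0234)
member 4 (2-3): L=7.6857, (cx,cy)=(0.2453,0.9695)
member 5 (2-4): L=3.8320, (cx,cy)=(1.0000,0.0000)
member 6 (3-4): L=7.7012, (cx,cy)=(0.2528,-0.9675)
member 7 (3-5): L=3.7185, (cx,cy)=(0.9544,0.2985)
member 8 (4-5): L=8.7096, (cx,cy)=(0.1839,0.9829)
solve A·x = −loads:
  F[0-1] = +2903.4566 N (tension)
  F[0-2] = +2618.4257 N (tension)
  F[1-2] = -2943.3537 N (compression)
  F[1-3] = +1346.3587 N (tension)
  F[2-3] = +2950.7427 N (tension)
  F[2-4] = +1201.7739 N (tension)
  F[3-4] = -4753.5081 N (compression)
  F[3-5] = +0.0000 N (tension)
  F[4-5] = -0.0000 N (compression)
  Rx@0 = -3271.4600 N
  Ry@0 = -2829.0645 N
  Ry@4 = +4599.0845 N

-4753.508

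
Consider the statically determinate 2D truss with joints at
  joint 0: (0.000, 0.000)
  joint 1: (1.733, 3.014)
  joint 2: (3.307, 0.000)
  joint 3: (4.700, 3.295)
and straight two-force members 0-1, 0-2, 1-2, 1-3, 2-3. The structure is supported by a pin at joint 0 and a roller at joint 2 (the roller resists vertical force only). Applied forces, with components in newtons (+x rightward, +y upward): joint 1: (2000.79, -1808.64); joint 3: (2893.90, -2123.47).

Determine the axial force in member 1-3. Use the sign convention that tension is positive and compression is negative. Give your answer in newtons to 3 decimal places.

N=4 nodes, M=5 members, R=3 reactions → 2N=8, M+R=8
member 0 (0-1): L=3.4767, (cx,cy)=(0.4985,0.8669)
member 1 (0-2): L=3.3070, (cx,cy)=(1.0000,0.0000)
member 2 (1-2): L=3.4002, (cx,cy)=(0.4629,-0.8864)
member 3 (1-3): L=2.9803, (cx,cy)=(0.9955,0.0943)
member 4 (2-3): L=3.5774, (cx,cy)=(0.3894,0.9211)
solve A·x = −loads:
  F[0-1] = +5468.3062 N (tension)
  F[0-2] = +2168.9564 N (tension)
  F[1-2] = -6966.4503 N (compression)
  F[1-3] = +3967.4416 N (tension)
  F[2-3] = -2711.5665 N (compression)
  Rx@0 = -4894.6900 N
  Ry@0 = -4740.5431 N
  Ry@2 = +8672.6531 N

3967.442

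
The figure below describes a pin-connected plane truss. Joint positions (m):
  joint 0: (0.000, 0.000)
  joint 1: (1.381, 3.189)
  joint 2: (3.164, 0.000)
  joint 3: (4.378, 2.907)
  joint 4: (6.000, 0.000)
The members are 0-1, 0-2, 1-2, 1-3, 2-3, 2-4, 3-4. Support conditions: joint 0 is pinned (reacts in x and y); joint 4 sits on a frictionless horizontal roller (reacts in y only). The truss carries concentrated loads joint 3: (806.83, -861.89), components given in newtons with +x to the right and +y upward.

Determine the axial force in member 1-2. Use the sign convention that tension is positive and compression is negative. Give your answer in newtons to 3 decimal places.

-198.745

N=5 nodes, M=7 members, R=3 reactions → 2N=10, M+R=10
member 0 (0-1): L=3.4752, (cx,cy)=(0.3974,0.9177)
member 1 (0-2): L=3.1640, (cx,cy)=(1.0000,0.0000)
member 2 (1-2): L=3.6536, (cx,cy)=(0.4880,-0.8728)
member 3 (1-3): L=3.0102, (cx,cy)=(0.9956,-0.0937)
member 4 (2-3): L=3.1503, (cx,cy)=(0.3854,0.9228)
member 5 (2-4): L=2.8360, (cx,cy)=(1.0000,0.0000)
member 6 (3-4): L=3.3289, (cx,cy)=(0.4872,-0.8733)
solve A·x = −loads:
  F[0-1] = +172.0825 N (tension)
  F[0-2] = +738.4462 N (tension)
  F[1-2] = -198.7452 N (compression)
  F[1-3] = +166.1042 N (tension)
  F[2-3] = +187.9914 N (tension)
  F[2-4] = +569.0121 N (tension)
  F[3-4] = -1167.8056 N (compression)
  Rx@0 = -806.8300 N
  Ry@0 = -157.9115 N
  Ry@4 = +1019.8015 N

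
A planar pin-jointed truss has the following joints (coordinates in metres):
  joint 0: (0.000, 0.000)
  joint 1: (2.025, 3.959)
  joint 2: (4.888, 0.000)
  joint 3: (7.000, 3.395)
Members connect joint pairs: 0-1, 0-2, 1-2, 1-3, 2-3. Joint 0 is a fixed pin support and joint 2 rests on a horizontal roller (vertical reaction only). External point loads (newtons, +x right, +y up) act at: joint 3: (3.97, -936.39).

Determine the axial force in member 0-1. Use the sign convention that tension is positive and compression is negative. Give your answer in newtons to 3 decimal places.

457.546

N=4 nodes, M=5 members, R=3 reactions → 2N=8, M+R=8
member 0 (0-1): L=4.4468, (cx,cy)=(0.4554,0.8903)
member 1 (0-2): L=4.8880, (cx,cy)=(1.0000,0.0000)
member 2 (1-2): L=4.8857, (cx,cy)=(0.5860,-0.8103)
member 3 (1-3): L=5.0069, (cx,cy)=(0.9936,-0.1126)
member 4 (2-3): L=3.9983, (cx,cy)=(0.5282,0.8491)
solve A·x = −loads:
  F[0-1] = +457.5456 N (tension)
  F[0-2] = -204.3873 N (compression)
  F[1-2] = -579.3529 N (compression)
  F[1-3] = +551.3623 N (tension)
  F[2-3] = -1029.6490 N (compression)
  Rx@0 = -3.9700 N
  Ry@0 = -407.3514 N
  Ry@2 = +1343.7414 N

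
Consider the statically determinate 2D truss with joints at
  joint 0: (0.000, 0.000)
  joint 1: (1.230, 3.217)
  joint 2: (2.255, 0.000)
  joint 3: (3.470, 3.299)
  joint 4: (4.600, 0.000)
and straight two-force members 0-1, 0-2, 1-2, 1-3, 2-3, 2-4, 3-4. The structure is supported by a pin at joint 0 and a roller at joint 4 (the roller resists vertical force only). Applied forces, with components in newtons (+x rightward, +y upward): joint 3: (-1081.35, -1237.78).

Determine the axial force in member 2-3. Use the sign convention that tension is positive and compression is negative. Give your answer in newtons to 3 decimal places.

N=5 nodes, M=7 members, R=3 reactions → 2N=10, M+R=10
member 0 (0-1): L=3.4441, (cx,cy)=(0.3571,0.9341)
member 1 (0-2): L=2.2550, (cx,cy)=(1.0000,0.0000)
member 2 (1-2): L=3.3763, (cx,cy)=(0.3036,-0.9528)
member 3 (1-3): L=2.2415, (cx,cy)=(0.9993,0.0366)
member 4 (2-3): L=3.5156, (cx,cy)=(0.3456,0.9384)
member 5 (2-4): L=2.3450, (cx,cy)=(1.0000,0.0000)
member 6 (3-4): L=3.4872, (cx,cy)=(0.3240,-0.9460)
solve A·x = −loads:
  F[0-1] = -1155.7989 N (compression)
  F[0-2] = -668.5795 N (compression)
  F[1-2] = +1104.3144 N (tension)
  F[1-3] = -748.5222 N (compression)
  F[2-3] = -1121.2880 N (compression)
  F[2-4] = +54.1882 N (tension)
  F[3-4] = -167.2238 N (compression)
  Rx@0 = +1081.3500 N
  Ry@0 = +1079.5794 N
  Ry@4 = +158.2006 N

-1121.288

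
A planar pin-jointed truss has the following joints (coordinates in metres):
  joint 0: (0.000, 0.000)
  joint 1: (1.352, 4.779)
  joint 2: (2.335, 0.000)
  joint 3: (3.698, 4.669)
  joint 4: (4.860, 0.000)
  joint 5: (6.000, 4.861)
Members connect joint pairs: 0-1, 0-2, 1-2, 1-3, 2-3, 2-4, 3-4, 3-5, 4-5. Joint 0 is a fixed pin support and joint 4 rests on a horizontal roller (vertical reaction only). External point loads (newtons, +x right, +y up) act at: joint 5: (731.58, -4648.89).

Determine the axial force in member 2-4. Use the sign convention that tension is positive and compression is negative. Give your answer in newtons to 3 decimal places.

N=6 nodes, M=9 members, R=3 reactions → 2N=12, M+R=12
member 0 (0-1): L=4.9666, (cx,cy)=(0.2722,0.9622)
member 1 (0-2): L=2.3350, (cx,cy)=(1.0000,0.0000)
member 2 (1-2): L=4.8791, (cx,cy)=(0.2015,-0.9795)
member 3 (1-3): L=2.3486, (cx,cy)=(0.9989,-0.0468)
member 4 (2-3): L=4.8639, (cx,cy)=(0.2802,0.9599)
member 5 (2-4): L=2.5250, (cx,cy)=(1.0000,0.0000)
member 6 (3-4): L=4.8114, (cx,cy)=(0.2415,-0.9704)
member 7 (3-5): L=2.3100, (cx,cy)=(0.9965,0.0831)
member 8 (4-5): L=4.9929, (cx,cy)=(0.2283,0.9736)
solve A·x = −loads:
  F[0-1] = +1893.7277 N (tension)
  F[0-2] = +216.0686 N (tension)
  F[1-2] = -1903.3944 N (compression)
  F[1-3] = +899.9829 N (tension)
  F[2-3] = +1942.1802 N (tension)
  F[2-4] = -711.6704 N (compression)
  F[3-4] = -1718.0854 N (compression)
  F[3-5] = +1864.6347 N (tension)
  F[4-5] = -4934.2102 N (compression)
  Rx@0 = -731.5800 N
  Ry@0 = -1822.2109 N
  Ry@4 = +6471.1009 N

-711.670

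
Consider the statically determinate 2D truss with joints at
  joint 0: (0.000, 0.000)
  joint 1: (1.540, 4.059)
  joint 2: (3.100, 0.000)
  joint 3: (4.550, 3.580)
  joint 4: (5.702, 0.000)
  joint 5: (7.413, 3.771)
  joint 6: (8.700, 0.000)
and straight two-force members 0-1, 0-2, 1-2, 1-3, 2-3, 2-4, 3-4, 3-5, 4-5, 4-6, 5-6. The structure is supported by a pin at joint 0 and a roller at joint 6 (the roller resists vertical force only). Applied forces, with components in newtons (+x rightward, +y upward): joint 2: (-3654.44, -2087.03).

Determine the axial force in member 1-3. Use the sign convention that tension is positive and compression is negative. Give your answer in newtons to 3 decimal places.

-1106.572

N=7 nodes, M=11 members, R=3 reactions → 2N=14, M+R=14
member 0 (0-1): L=4.3413, (cx,cy)=(0.3547,0.9350)
member 1 (0-2): L=3.1000, (cx,cy)=(1.0000,0.0000)
member 2 (1-2): L=4.3485, (cx,cy)=(0.3587,-0.9334)
member 3 (1-3): L=3.0479, (cx,cy)=(0.9876,-0.1572)
member 4 (2-3): L=3.8625, (cx,cy)=(0.3754,0.9269)
member 5 (2-4): L=2.6020, (cx,cy)=(1.0000,0.0000)
member 6 (3-4): L=3.7608, (cx,cy)=(0.3063,-0.9519)
member 7 (3-5): L=2.8694, (cx,cy)=(0.9978,0.0666)
member 8 (4-5): L=4.1410, (cx,cy)=(0.4132,0.9106)
member 9 (4-6): L=2.9980, (cx,cy)=(1.0000,0.0000)
member 10 (5-6): L=3.9846, (cx,cy)=(0.3230,-0.9464)
solve A·x = −loads:
  F[0-1] = -1436.8137 N (compression)
  F[0-2] = -3144.7582 N (compression)
  F[1-2] = +1625.4842 N (tension)
  F[1-3] = -1106.5719 N (compression)
  F[2-3] = +614.7059 N (tension)
  F[2-4] = +862.0574 N (tension)
  F[3-4] = -823.9349 N (compression)
  F[3-5] = -611.0257 N (compression)
  F[4-5] = +861.2855 N (tension)
  F[4-6] = +253.8009 N (tension)
  F[5-6] = -785.7714 N (compression)
  Rx@0 = +3654.4400 N
  Ry@0 = +1343.3756 N
  Ry@6 = +743.6544 N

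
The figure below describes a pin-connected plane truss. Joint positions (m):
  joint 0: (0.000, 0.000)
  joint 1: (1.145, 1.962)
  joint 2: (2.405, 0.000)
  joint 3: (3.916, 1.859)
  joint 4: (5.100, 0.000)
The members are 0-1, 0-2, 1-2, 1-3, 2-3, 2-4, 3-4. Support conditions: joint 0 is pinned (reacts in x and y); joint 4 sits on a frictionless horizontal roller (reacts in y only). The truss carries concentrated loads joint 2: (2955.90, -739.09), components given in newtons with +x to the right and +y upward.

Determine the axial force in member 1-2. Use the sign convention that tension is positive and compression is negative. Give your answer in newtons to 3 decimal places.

N=5 nodes, M=7 members, R=3 reactions → 2N=10, M+R=10
member 0 (0-1): L=2.2717, (cx,cy)=(0.5040,0.8637)
member 1 (0-2): L=2.4050, (cx,cy)=(1.0000,0.0000)
member 2 (1-2): L=2.3317, (cx,cy)=(0.5404,-0.8414)
member 3 (1-3): L=2.7729, (cx,cy)=(0.9993,-0.0371)
member 4 (2-3): L=2.3956, (cx,cy)=(0.6307,0.7760)
member 5 (2-4): L=2.6950, (cx,cy)=(1.0000,0.0000)
member 6 (3-4): L=2.2040, (cx,cy)=(0.5372,-0.8435)
solve A·x = −loads:
  F[0-1] = -452.2010 N (compression)
  F[0-2] = +3183.8252 N (tension)
  F[1-2] = +485.8266 N (tension)
  F[1-3] = -490.7888 N (compression)
  F[2-3] = +425.6465 N (tension)
  F[2-4] = +221.9804 N (tension)
  F[3-4] = -413.2186 N (compression)
  Rx@0 = -2955.9000 N
  Ry@0 = +390.5583 N
  Ry@4 = +348.5317 N

485.827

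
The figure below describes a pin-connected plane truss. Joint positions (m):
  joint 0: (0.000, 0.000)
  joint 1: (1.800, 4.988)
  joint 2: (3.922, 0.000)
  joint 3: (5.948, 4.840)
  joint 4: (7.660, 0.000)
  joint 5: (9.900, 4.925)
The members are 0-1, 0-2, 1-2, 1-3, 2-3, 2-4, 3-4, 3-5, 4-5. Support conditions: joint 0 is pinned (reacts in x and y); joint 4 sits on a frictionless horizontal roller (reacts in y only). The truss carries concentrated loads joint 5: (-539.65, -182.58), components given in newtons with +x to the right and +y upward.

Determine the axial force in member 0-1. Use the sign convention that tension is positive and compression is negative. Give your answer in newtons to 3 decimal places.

-312.107

N=6 nodes, M=9 members, R=3 reactions → 2N=12, M+R=12
member 0 (0-1): L=5.3028, (cx,cy)=(0.3394,0.9406)
member 1 (0-2): L=3.9220, (cx,cy)=(1.0000,0.0000)
member 2 (1-2): L=5.4206, (cx,cy)=(0.3915,-0.9202)
member 3 (1-3): L=4.1506, (cx,cy)=(0.9994,-0.0357)
member 4 (2-3): L=5.2469, (cx,cy)=(0.3861,0.9224)
member 5 (2-4): L=3.7380, (cx,cy)=(1.0000,0.0000)
member 6 (3-4): L=5.1339, (cx,cy)=(0.3335,-0.9428)
member 7 (3-5): L=3.9529, (cx,cy)=(0.9998,0.0215)
member 8 (4-5): L=5.4105, (cx,cy)=(0.4140,0.9103)
solve A·x = −loads:
  F[0-1] = -312.1072 N (compression)
  F[0-2] = -433.7081 N (compression)
  F[1-2] = +328.1271 N (tension)
  F[1-3] = -234.5425 N (compression)
  F[2-3] = -327.3258 N (compression)
  F[2-4] = -178.8661 N (compression)
  F[3-4] = +300.8813 N (tension)
  F[3-5] = -461.2260 N (compression)
  F[4-5] = -189.6821 N (compression)
  Rx@0 = +539.6500 N
  Ry@0 = +293.5766 N
  Ry@4 = -110.9966 N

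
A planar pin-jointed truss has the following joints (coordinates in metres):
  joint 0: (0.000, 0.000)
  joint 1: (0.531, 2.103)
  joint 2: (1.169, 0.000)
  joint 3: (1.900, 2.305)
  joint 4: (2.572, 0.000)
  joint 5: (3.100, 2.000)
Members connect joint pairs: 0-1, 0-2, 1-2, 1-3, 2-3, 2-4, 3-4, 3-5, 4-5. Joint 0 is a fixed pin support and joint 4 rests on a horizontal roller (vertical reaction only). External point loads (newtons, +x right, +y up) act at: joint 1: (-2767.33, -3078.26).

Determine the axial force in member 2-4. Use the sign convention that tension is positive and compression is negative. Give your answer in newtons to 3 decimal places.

N=6 nodes, M=9 members, R=3 reactions → 2N=12, M+R=12
member 0 (0-1): L=2.1690, (cx,cy)=(0.2448,0.9696)
member 1 (0-2): L=1.1690, (cx,cy)=(1.0000,0.0000)
member 2 (1-2): L=2.1976, (cx,cy)=(0.2903,-0.9569)
member 3 (1-3): L=1.3838, (cx,cy)=(0.9893,0.1460)
member 4 (2-3): L=2.4181, (cx,cy)=(0.3023,0.9532)
member 5 (2-4): L=1.4030, (cx,cy)=(1.0000,0.0000)
member 6 (3-4): L=2.4010, (cx,cy)=(0.2799,-0.9600)
member 7 (3-5): L=1.2382, (cx,cy)=(0.9692,-0.2463)
member 8 (4-5): L=2.0685, (cx,cy)=(0.2553,0.9669)
solve A·x = −loads:
  F[0-1] = -4853.1318 N (compression)
  F[0-2] = -1579.2200 N (compression)
  F[1-2] = +1860.6414 N (tension)
  F[1-3] = +1050.3065 N (tension)
  F[2-3] = -1867.9014 N (compression)
  F[2-4] = -474.3919 N (compression)
  F[3-4] = +1694.9345 N (tension)
  F[3-5] = +0.0000 N (tension)
  F[4-5] = -0.0000 N (compression)
  Rx@0 = +2767.3300 N
  Ry@0 = +4705.4524 N
  Ry@4 = -1627.1924 N

-474.392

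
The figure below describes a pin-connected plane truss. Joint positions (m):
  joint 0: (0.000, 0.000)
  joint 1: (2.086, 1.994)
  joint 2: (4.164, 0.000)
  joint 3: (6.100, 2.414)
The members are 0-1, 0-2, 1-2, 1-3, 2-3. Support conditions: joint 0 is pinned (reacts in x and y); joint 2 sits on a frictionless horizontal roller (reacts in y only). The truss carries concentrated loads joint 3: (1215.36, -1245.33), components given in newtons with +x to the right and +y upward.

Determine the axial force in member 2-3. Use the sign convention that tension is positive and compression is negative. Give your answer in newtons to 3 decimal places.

-1920.522

N=4 nodes, M=5 members, R=3 reactions → 2N=8, M+R=8
member 0 (0-1): L=2.8857, (cx,cy)=(0.7229,0.6910)
member 1 (0-2): L=4.1640, (cx,cy)=(1.0000,0.0000)
member 2 (1-2): L=2.8800, (cx,cy)=(0.7215,-0.6924)
member 3 (1-3): L=4.0359, (cx,cy)=(0.9946,0.1041)
member 4 (2-3): L=3.0944, (cx,cy)=(0.6256,0.7801)
solve A·x = −loads:
  F[0-1] = +1857.6086 N (tension)
  F[0-2] = -127.4451 N (compression)
  F[1-2] = -1488.6367 N (compression)
  F[1-3] = +2430.1104 N (tension)
  F[2-3] = -1920.5215 N (compression)
  Rx@0 = -1215.3600 N
  Ry@0 = -1283.5826 N
  Ry@2 = +2528.9126 N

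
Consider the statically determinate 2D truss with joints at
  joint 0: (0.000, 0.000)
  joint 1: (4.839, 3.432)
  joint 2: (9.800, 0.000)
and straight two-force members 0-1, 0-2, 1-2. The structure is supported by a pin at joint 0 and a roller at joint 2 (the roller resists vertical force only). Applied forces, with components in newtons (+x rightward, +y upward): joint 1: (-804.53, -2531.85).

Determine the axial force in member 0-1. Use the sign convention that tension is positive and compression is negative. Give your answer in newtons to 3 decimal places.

-2702.527

N=3 nodes, M=3 members, R=3 reactions → 2N=6, M+R=6
member 0 (0-1): L=5.9325, (cx,cy)=(0.8157,0.5785)
member 1 (0-2): L=9.8000, (cx,cy)=(1.0000,0.0000)
member 2 (1-2): L=6.0324, (cx,cy)=(0.8224,-0.5689)
solve A·x = −loads:
  F[0-1] = -2702.5267 N (compression)
  F[0-2] = +1399.8575 N (tension)
  F[1-2] = -1702.1840 N (compression)
  Rx@0 = +804.5300 N
  Ry@0 = +1563.4342 N
  Ry@2 = +968.4158 N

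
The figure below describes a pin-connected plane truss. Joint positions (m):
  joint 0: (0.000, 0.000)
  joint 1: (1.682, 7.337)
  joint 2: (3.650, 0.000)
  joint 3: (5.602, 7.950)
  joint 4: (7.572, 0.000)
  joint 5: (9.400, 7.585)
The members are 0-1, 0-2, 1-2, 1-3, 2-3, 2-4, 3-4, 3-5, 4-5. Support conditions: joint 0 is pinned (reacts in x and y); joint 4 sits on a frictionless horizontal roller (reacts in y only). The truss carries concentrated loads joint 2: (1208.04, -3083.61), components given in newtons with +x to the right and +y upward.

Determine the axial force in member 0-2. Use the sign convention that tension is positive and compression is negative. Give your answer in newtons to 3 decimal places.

1574.194

N=6 nodes, M=9 members, R=3 reactions → 2N=12, M+R=12
member 0 (0-1): L=7.5273, (cx,cy)=(0.2235,0.9747)
member 1 (0-2): L=3.6500, (cx,cy)=(1.0000,0.0000)
member 2 (1-2): L=7.5964, (cx,cy)=(0.2591,-0.9659)
member 3 (1-3): L=3.9676, (cx,cy)=(0.9880,0.1545)
member 4 (2-3): L=8.1861, (cx,cy)=(0.2385,0.9712)
member 5 (2-4): L=3.9220, (cx,cy)=(1.0000,0.0000)
member 6 (3-4): L=8.1904, (cx,cy)=(0.2405,-0.9706)
member 7 (3-5): L=3.8155, (cx,cy)=(0.9954,-0.0957)
member 8 (4-5): L=7.8022, (cx,cy)=(0.2343,0.9722)
solve A·x = −loads:
  F[0-1] = -1638.6223 N (compression)
  F[0-2] = +1574.1941 N (tension)
  F[1-2] = +1530.1822 N (tension)
  F[1-3] = -771.8487 N (compression)
  F[2-3] = +1653.3635 N (tension)
  F[2-4] = +368.3331 N (tension)
  F[3-4] = -1531.3770 N (compression)
  F[3-5] = -0.0000 N (compression)
  F[4-5] = +0.0000 N (tension)
  Rx@0 = -1208.0400 N
  Ry@0 = +1597.1894 N
  Ry@4 = +1486.4206 N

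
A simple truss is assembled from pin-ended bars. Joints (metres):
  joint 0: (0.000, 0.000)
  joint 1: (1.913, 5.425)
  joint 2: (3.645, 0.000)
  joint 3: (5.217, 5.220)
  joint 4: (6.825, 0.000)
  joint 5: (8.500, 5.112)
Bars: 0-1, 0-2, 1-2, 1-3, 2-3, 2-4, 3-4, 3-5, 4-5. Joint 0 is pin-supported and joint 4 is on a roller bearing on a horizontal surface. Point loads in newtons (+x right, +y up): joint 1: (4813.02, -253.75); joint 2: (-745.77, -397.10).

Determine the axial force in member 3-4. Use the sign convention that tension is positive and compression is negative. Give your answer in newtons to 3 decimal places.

-4299.471

N=6 nodes, M=9 members, R=3 reactions → 2N=12, M+R=12
member 0 (0-1): L=5.7524, (cx,cy)=(0.3326,0.9431)
member 1 (0-2): L=3.6450, (cx,cy)=(1.0000,0.0000)
member 2 (1-2): L=5.6948, (cx,cy)=(0.3041,-0.9526)
member 3 (1-3): L=3.3104, (cx,cy)=(0.9981,-0.0619)
member 4 (2-3): L=5.4516, (cx,cy)=(0.2884,0.9575)
member 5 (2-4): L=3.1800, (cx,cy)=(1.0000,0.0000)
member 6 (3-4): L=5.4621, (cx,cy)=(0.2944,-0.9557)
member 7 (3-5): L=3.2848, (cx,cy)=(0.9995,-0.0329)
member 8 (4-5): L=5.3794, (cx,cy)=(0.3114,0.9503)
solve A·x = −loads:
  F[0-1] = +3666.7870 N (tension)
  F[0-2] = +2847.8365 N (tension)
  F[1-2] = -3736.3746 N (compression)
  F[1-3] = -2461.9564 N (compression)
  F[2-3] = +4131.9896 N (tension)
  F[2-4] = +1265.7411 N (tension)
  F[3-4] = -4299.4714 N (compression)
  F[3-5] = -0.0000 N (tension)
  F[4-5] = +0.0000 N (tension)
  Rx@0 = -4067.2500 N
  Ry@0 = -3458.0858 N
  Ry@4 = +4108.9358 N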